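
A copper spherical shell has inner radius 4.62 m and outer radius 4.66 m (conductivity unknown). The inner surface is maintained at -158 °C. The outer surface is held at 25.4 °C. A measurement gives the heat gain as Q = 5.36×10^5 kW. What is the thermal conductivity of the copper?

k = 432 W/m·K

ΣR = ΔT/Q = |-158 − 25.4|/5.36×10^8 = 3.422×10^-7 K/W
(1/r₁−1/r₂)/(4πk) = 3.422×10^-7 ⇒ k = 0.001858/(4π·3.422×10^-7) = 432 W/m·K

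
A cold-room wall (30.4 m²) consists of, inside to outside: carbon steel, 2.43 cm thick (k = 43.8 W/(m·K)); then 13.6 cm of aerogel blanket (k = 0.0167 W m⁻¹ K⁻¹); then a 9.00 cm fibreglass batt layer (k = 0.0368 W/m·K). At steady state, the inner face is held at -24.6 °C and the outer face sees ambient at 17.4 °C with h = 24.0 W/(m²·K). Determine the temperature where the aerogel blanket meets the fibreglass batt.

Resistance network (inner→outer):
  R_carbon steel = L/(kA) = 0.0243/(43.8·30.4) = 1.825×10^-5 K/W
  R_aerogel blanket = L/(kA) = 0.136/(0.0167·30.4) = 0.2679 K/W
  R_fibreglass batt = L/(kA) = 0.0900/(0.0368·30.4) = 0.08045 K/W
  R_conv,out = 1/(hA) = 1/(24.0·30.4) = 0.001371 K/W
ΣR = 1.825×10^-5 + 0.2679 + 0.08045 + 0.001371 = 0.3497 K/W
Q = ΔT/ΣR = (-24.6 °C − 17.4 °C)/0.3497 = -120.1 W
From the inner boundary to the aerogel blanket/fibreglass batt interface, ΣR_partial = 0.2679 K/W.
T_interface = T_in − Q·ΣR_partial = -24.6 °C − (-120.1)(0.2679) = 7.57 °C

T = 7.57 °C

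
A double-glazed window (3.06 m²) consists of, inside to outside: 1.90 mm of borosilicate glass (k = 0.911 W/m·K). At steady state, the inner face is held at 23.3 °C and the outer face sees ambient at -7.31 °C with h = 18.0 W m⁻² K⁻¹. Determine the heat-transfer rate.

Q = 1620 W

Treat each layer as a resistance in series:
  R_borosilicate glass = L/(kA) = 0.00190/(0.911·3.06) = 6.816×10^-4 K/W
  R_conv,out = 1/(hA) = 1/(18.0·3.06) = 0.01816 K/W
ΣR = 6.816×10^-4 + 0.01816 = 0.01884 K/W
Q = ΔT/ΣR = (23.3 °C − -7.31 °C)/0.01884 = 1620 W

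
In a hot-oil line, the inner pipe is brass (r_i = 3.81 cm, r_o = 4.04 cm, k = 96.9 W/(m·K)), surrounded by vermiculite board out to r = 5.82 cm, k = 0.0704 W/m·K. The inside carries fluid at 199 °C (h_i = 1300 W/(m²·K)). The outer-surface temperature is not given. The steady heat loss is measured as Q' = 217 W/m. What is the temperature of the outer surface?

T_out = 19.2 °C

Sum the resistances:
  R'_conv,in = 1/(2πr h) = 1/(2π·0.0381·1300) = 0.003213 m·K/W
  R'_brass = ln(0.0404/0.0381)/(2πk) = 0.05862/(2π·96.9) = 9.627×10^-5 m·K/W
  R'_vermiculite board = ln(0.0582/0.0404)/(2πk) = 0.3651/(2π·0.0704) = 0.8253 m·K/W
ΣR = 0.8286 m·K/W
ΔT = Q'·ΣR = 217 × 0.8286 = 179.8 K
Heat flows outward, so T_out = T_in − ΔT = 199 − 179.8 = 19.2 °C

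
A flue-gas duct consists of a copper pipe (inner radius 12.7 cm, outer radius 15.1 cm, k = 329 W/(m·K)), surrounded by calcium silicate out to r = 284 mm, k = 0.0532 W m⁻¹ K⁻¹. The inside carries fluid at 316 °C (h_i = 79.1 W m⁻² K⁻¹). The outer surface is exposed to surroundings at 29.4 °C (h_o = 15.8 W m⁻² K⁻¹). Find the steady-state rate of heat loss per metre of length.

Treat each layer as a resistance in series:
  R'_conv,in = 1/(2πr h) = 1/(2π·0.127·79.1) = 0.01584 m·K/W
  R'_copper = ln(0.151/0.127)/(2πk) = 0.1731/(2π·329) = 8.373×10^-5 m·K/W
  R'_calcium silicate = ln(0.284/0.151)/(2πk) = 0.6317/(2π·0.0532) = 1.890 m·K/W
  R'_conv,out = 1/(2πr h) = 1/(2π·0.284·15.8) = 0.03547 m·K/W
ΣR = 0.01584 + 8.373×10^-5 + 1.890 + 0.03547 = 1.941 m·K/W
Q' = ΔT/ΣR = (316 °C − 29.4 °C)/1.941 = 148 W/m

Q' = 148 W/m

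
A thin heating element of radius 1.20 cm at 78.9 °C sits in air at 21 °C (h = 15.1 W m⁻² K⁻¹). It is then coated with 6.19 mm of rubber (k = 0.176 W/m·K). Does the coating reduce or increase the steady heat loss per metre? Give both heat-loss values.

Critical radius for a cylinder: r_cr = k/h = 0.0117 m = 1.17 cm.
Outer radius after coating: r₂ = 0.0120 + 0.00619 = 0.01819 m.
Since r₁ ≥ r_cr, any added insulation reduces the heat loss.
Bare: R = 1/(2πr₁h) = 0.8783 m·K/W; Q = 57.9/0.8783 = 65.9 W/m.
Coated: R = R_cond + R_conv = 0.9556 m·K/W; Q = 57.9/0.9556 = 60.6 W/m.

reduces: 65.9 → 60.6 W/m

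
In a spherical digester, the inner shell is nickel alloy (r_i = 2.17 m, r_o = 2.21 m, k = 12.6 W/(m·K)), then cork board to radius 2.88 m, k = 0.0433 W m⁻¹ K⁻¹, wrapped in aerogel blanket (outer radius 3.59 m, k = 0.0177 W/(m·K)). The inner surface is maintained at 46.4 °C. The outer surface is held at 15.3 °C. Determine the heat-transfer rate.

Treat each layer as a resistance in series:
  R_nickel alloy = (1/2.17 − 1/2.21)/(4πk) = 0.008341/(4π·12.6) = 5.268×10^-5 K/W
  R_cork board = (1/2.21 − 1/2.88)/(4πk) = 0.1053/(4π·0.0433) = 0.1935 K/W
  R_aerogel blanket = (1/2.88 − 1/3.59)/(4πk) = 0.06867/(4π·0.0177) = 0.3087 K/W
ΣR = 5.268×10^-5 + 0.1935 + 0.3087 = 0.5023 K/W
Q = ΔT/ΣR = (46.4 °C − 15.3 °C)/0.5023 = 61.9 W

Q = 61.9 W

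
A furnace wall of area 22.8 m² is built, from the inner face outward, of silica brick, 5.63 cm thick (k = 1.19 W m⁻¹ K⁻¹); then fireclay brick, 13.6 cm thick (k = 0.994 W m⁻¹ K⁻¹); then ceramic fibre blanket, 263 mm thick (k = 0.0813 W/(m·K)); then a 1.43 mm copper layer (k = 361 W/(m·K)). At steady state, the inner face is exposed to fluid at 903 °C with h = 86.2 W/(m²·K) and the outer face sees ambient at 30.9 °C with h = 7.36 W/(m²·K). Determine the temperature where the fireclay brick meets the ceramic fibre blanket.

Treat each layer as a resistance in series:
  R_conv,in = 1/(hA) = 1/(86.2·22.8) = 5.088×10^-4 K/W
  R_silica brick = L/(kA) = 0.0563/(1.19·22.8) = 0.002075 K/W
  R_fireclay brick = L/(kA) = 0.136/(0.994·22.8) = 0.006001 K/W
  R_ceramic fibre blanket = L/(kA) = 0.263/(0.0813·22.8) = 0.1419 K/W
  R_copper = L/(kA) = 0.00143/(361·22.8) = 1.737×10^-7 K/W
  R_conv,out = 1/(hA) = 1/(7.36·22.8) = 0.005959 K/W
ΣR = 5.088×10^-4 + 0.002075 + 0.006001 + 0.1419 + 1.737×10^-7 + 0.005959 = 0.1564 K/W
Q = ΔT/ΣR = (903 °C − 30.9 °C)/0.1564 = 5576 W
From the inner boundary to the fireclay brick/ceramic fibre blanket interface, ΣR_partial = 0.008585 K/W.
T_interface = T_in − Q·ΣR_partial = 903 °C − (5576)(0.008585) = 855 °C

T = 855 °C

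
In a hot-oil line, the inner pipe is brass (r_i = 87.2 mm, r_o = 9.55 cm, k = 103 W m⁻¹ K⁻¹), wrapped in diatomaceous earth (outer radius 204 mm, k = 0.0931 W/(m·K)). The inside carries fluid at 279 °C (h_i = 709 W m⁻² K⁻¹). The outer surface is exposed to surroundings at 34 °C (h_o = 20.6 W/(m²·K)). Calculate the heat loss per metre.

Q' = 183 W/m

Resistance network (inner→outer):
  R'_conv,in = 1/(2πr h) = 1/(2π·0.0872·709) = 0.002574 m·K/W
  R'_brass = ln(0.0955/0.0872)/(2πk) = 0.09092/(2π·103) = 1.405×10^-4 m·K/W
  R'_diatomaceous earth = ln(0.204/0.0955)/(2πk) = 0.7590/(2π·0.0931) = 1.298 m·K/W
  R'_conv,out = 1/(2πr h) = 1/(2π·0.204·20.6) = 0.03787 m·K/W
ΣR = 0.002574 + 1.405×10^-4 + 1.298 + 0.03787 = 1.339 m·K/W
Q' = ΔT/ΣR = (279 °C − 34 °C)/1.339 = 183 W/m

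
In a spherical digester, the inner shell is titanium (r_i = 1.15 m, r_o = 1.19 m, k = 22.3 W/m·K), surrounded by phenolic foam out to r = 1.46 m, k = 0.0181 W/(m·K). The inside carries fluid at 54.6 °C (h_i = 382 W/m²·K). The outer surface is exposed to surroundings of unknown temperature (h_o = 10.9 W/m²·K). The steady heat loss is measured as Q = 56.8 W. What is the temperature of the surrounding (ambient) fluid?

T_out = 15.6 °C

Sum the resistances:
  R_conv,in = 1/(4πr²h) = 1/(4π·1.15²·382) = 1.575×10^-4 K/W
  R_titanium = (1/1.15 − 1/1.19)/(4πk) = 0.02923/(4π·22.3) = 1.043×10^-4 K/W
  R_phenolic foam = (1/1.19 − 1/1.46)/(4πk) = 0.1554/(4π·0.0181) = 0.6832 K/W
  R_conv,out = 1/(4πr²h) = 1/(4π·1.46²·10.9) = 0.003425 K/W
ΣR = 0.6869 K/W
ΔT = Q·ΣR = 56.8 × 0.6869 = 39.02 K
Heat flows outward, so T_out = T_in − ΔT = 54.6 − 39.02 = 15.6 °C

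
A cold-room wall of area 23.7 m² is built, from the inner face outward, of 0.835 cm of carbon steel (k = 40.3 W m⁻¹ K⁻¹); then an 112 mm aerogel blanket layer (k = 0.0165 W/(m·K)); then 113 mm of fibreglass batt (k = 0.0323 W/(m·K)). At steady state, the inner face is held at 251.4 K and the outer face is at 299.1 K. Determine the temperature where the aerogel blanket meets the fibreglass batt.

Series thermal resistances, inner to outer:
  R_carbon steel = L/(kA) = 0.00835/(40.3·23.7) = 8.742×10^-6 K/W
  R_aerogel blanket = L/(kA) = 0.112/(0.0165·23.7) = 0.2864 K/W
  R_fibreglass batt = L/(kA) = 0.113/(0.0323·23.7) = 0.1476 K/W
ΣR = 8.742×10^-6 + 0.2864 + 0.1476 = 0.4340 K/W
Q = ΔT/ΣR = (251.4 K − 299.1 K)/0.4340 = -109.9 W
From the inner boundary to the aerogel blanket/fibreglass batt interface, ΣR_partial = 0.2864 K/W.
T_interface = T_in − Q·ΣR_partial = 251.4 K − (-109.9)(0.2864) = 282.88 K

T = 282.88 K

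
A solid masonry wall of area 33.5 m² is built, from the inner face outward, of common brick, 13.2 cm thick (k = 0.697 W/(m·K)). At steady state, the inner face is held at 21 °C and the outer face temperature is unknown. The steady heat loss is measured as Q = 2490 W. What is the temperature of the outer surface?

T_out = 6.92 °C

Series resistances:
  R_common brick = L/(kA) = 0.132/(0.697·33.5) = 0.005653 K/W
ΣR = 0.005653 K/W
ΔT = Q·ΣR = 2490 × 0.005653 = 14.08 K
Heat flows outward, so T_out = T_in − ΔT = 21 − 14.08 = 6.92 °C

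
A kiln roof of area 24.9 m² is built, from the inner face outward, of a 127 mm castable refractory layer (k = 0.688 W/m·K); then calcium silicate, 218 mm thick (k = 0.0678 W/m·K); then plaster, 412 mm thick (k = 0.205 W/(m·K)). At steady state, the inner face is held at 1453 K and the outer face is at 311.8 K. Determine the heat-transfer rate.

Q = 5.25 kW

Series thermal resistances, inner to outer:
  R_castable refractory = L/(kA) = 0.127/(0.688·24.9) = 0.007413 K/W
  R_calcium silicate = L/(kA) = 0.218/(0.0678·24.9) = 0.1291 K/W
  R_plaster = L/(kA) = 0.412/(0.205·24.9) = 0.08071 K/W
ΣR = 0.007413 + 0.1291 + 0.08071 = 0.2172 K/W
Q = ΔT/ΣR = (1453 K − 311.8 K)/0.2172 = 5250 W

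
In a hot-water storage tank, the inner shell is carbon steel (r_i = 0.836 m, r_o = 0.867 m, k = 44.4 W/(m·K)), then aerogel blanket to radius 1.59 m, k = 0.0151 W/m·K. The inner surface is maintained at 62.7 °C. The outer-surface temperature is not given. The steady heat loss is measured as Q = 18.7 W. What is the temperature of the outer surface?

Sum the resistances:
  R_carbon steel = (1/0.836 − 1/0.867)/(4πk) = 0.04277/(4π·44.4) = 7.666×10^-5 K/W
  R_aerogel blanket = (1/0.867 − 1/1.59)/(4πk) = 0.5245/(4π·0.0151) = 2.764 K/W
ΣR = 2.764 K/W
ΔT = Q·ΣR = 18.7 × 2.764 = 51.69 K
Heat flows outward, so T_out = T_in − ΔT = 62.7 − 51.69 = 11.0 °C

T_out = 11.0 °C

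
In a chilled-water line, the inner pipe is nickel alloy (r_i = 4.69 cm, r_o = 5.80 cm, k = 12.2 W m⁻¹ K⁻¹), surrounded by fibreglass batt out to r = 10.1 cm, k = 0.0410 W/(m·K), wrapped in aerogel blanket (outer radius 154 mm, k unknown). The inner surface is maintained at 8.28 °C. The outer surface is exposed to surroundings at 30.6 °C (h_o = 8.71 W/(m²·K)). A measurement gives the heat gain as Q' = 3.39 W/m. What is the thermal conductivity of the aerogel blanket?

ΣR = ΔT/Q' = |8.28 − 30.6|/3.39 = 6.584 m·K/W
Known resistances:
  R'_nickel alloy = ln(0.0580/0.0469)/(2πk) = 0.2124/(2π·12.2) = 0.002771 m·K/W
  R'_fibreglass batt = ln(0.101/0.0580)/(2πk) = 0.5547/(2π·0.0410) = 2.153 m·K/W
  R'_conv,out = 1/(2πr h) = 1/(2π·0.154·8.71) = 0.1187 m·K/W
R_aerogel blanket = ΣR − ΣR_known = 6.584 − 2.274 = 4.310 m·K/W
ln(r₂/r₁)/(2πk) = 4.310 ⇒ k = 0.4218/(2π·4.310) = 0.0156 W/m·K

k = 0.0156 W/m·K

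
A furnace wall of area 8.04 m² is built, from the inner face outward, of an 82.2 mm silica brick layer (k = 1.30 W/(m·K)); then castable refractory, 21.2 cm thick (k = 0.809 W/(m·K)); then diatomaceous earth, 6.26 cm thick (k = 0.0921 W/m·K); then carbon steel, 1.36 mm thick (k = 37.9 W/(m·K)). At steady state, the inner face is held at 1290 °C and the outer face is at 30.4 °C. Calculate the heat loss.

Treat each layer as a resistance in series:
  R_silica brick = L/(kA) = 0.0822/(1.30·8.04) = 0.007865 K/W
  R_castable refractory = L/(kA) = 0.212/(0.809·8.04) = 0.03259 K/W
  R_diatomaceous earth = L/(kA) = 0.0626/(0.0921·8.04) = 0.08454 K/W
  R_carbon steel = L/(kA) = 0.00136/(37.9·8.04) = 4.463×10^-6 K/W
ΣR = 0.007865 + 0.03259 + 0.08454 + 4.463×10^-6 = 0.1250 K/W
Q = ΔT/ΣR = (1290 °C − 30.4 °C)/0.1250 = 10100 W

Q = 10100 W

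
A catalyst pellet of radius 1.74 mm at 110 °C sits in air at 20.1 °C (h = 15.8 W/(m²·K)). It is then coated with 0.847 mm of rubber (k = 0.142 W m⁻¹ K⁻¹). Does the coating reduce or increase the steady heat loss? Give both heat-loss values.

Critical radius for a sphere: r_cr = 2k/h = 0.0180 m = 1.80 cm.
Outer radius after coating: r₂ = 0.00174 + 8.47×10^-4 = 0.002587 m.
Since r₁ < r_cr and r₂ ≤ r_cr, the coating moves toward the maximum at r_cr — heat loss rises.
Bare: R = 1/(4πr₁²h) = 1664 K/W; Q = 89.9/1664 = 0.0540 W.
Coated: R = R_cond + R_conv = 858.0 K/W; Q = 89.9/858.0 = 0.105 W.

increases: 0.0540 → 0.105 W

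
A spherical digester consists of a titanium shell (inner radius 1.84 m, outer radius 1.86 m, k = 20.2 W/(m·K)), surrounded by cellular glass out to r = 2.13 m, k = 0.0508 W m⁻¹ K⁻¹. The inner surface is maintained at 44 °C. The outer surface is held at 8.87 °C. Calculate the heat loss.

Q = 329 W

Resistance network (inner→outer):
  R_titanium = (1/1.84 − 1/1.86)/(4πk) = 0.005844/(4π·20.2) = 2.302×10^-5 K/W
  R_cellular glass = (1/1.86 − 1/2.13)/(4πk) = 0.06815/(4π·0.0508) = 0.1068 K/W
ΣR = 2.302×10^-5 + 0.1068 = 0.1068 K/W
Q = ΔT/ΣR = (44 °C − 8.87 °C)/0.1068 = 329 W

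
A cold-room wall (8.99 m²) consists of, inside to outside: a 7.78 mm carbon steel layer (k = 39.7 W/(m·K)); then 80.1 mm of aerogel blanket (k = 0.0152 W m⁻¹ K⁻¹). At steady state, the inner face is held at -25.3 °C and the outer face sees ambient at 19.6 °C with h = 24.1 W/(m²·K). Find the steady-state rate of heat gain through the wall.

Q = 76.0 W

Resistance network (inner→outer):
  R_carbon steel = L/(kA) = 0.00778/(39.7·8.99) = 2.180×10^-5 K/W
  R_aerogel blanket = L/(kA) = 0.0801/(0.0152·8.99) = 0.5862 K/W
  R_conv,out = 1/(hA) = 1/(24.1·8.99) = 0.004616 K/W
ΣR = 2.180×10^-5 + 0.5862 + 0.004616 = 0.5908 K/W
Q = ΔT/ΣR = (-25.3 °C − 19.6 °C)/0.5908 = -76.0 W
(Negative Q ⇒ heat flows inward; heat gain = 76.0 W.)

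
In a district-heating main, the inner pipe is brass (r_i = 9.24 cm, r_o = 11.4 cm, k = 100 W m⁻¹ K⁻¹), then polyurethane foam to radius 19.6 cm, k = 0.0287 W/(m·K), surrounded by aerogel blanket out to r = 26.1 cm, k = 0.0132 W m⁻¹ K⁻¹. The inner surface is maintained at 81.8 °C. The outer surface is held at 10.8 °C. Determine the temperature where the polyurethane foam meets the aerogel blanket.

Series thermal resistances, inner to outer:
  R'_brass = ln(0.114/0.0924)/(2πk) = 0.2101/(2π·100) = 3.343×10^-4 m·K/W
  R'_polyurethane foam = ln(0.196/0.114)/(2πk) = 0.5419/(2π·0.0287) = 3.005 m·K/W
  R'_aerogel blanket = ln(0.261/0.196)/(2πk) = 0.2864/(2π·0.0132) = 3.453 m·K/W
ΣR = 3.343×10^-4 + 3.005 + 3.453 = 6.458 m·K/W
Q' = ΔT/ΣR = (81.8 °C − 10.8 °C)/6.458 = 10.99 W/m
From the inner boundary to the polyurethane foam/aerogel blanket interface, ΣR_partial = 3.005 m·K/W.
T_interface = T_in − Q'·ΣR_partial = 81.8 °C − (10.99)(3.005) = 48.8 °C

T = 48.8 °C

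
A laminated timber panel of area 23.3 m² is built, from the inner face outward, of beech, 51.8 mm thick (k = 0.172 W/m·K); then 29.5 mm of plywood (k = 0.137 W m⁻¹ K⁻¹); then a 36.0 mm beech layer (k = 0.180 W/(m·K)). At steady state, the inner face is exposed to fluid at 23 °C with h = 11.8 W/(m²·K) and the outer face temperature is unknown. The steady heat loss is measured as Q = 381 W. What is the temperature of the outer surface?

Sum the resistances:
  R_conv,in = 1/(hA) = 1/(11.8·23.3) = 0.003637 K/W
  R_beech = L/(kA) = 0.0518/(0.172·23.3) = 0.01293 K/W
  R_plywood = L/(kA) = 0.0295/(0.137·23.3) = 0.009242 K/W
  R_beech = L/(kA) = 0.0360/(0.180·23.3) = 0.008584 K/W
ΣR = 0.03439 K/W
ΔT = Q·ΣR = 381 × 0.03439 = 13.10 K
Heat flows outward, so T_out = T_in − ΔT = 23 − 13.10 = 9.90 °C

T_out = 9.90 °C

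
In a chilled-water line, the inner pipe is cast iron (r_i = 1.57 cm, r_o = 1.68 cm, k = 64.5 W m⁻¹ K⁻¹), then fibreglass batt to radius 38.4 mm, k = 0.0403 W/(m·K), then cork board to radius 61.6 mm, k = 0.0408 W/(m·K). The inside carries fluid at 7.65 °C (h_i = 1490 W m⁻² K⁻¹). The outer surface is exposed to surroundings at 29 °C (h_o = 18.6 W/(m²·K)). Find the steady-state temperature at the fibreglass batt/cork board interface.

T = 20.9 °C

Series thermal resistances, inner to outer:
  R'_conv,in = 1/(2πr h) = 1/(2π·0.0157·1490) = 0.006804 m·K/W
  R'_cast iron = ln(0.0168/0.0157)/(2πk) = 0.06772/(2π·64.5) = 1.671×10^-4 m·K/W
  R'_fibreglass batt = ln(0.0384/0.0168)/(2πk) = 0.8267/(2π·0.0403) = 3.265 m·K/W
  R'_cork board = ln(0.0616/0.0384)/(2πk) = 0.4726/(2π·0.0408) = 1.844 m·K/W
  R'_conv,out = 1/(2πr h) = 1/(2π·0.0616·18.6) = 0.1389 m·K/W
ΣR = 0.006804 + 1.671×10^-4 + 3.265 + 1.844 + 0.1389 = 5.255 m·K/W
Q' = ΔT/ΣR = (7.65 °C − 29 °C)/5.255 = -4.063 W/m
From the inner boundary to the fibreglass batt/cork board interface, ΣR_partial = 3.272 m·K/W.
T_interface = T_in − Q'·ΣR_partial = 7.65 °C − (-4.063)(3.272) = 20.9 °C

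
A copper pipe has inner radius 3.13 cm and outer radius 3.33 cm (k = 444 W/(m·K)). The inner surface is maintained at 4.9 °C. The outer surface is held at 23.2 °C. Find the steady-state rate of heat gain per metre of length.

Q' = 2πk·ΔT/ln(r₂/r₁) = 2π × 444 × 18.3 / ln(0.0333/0.0313) = 8.24×10^5 W/m

Q' = 824 kW/m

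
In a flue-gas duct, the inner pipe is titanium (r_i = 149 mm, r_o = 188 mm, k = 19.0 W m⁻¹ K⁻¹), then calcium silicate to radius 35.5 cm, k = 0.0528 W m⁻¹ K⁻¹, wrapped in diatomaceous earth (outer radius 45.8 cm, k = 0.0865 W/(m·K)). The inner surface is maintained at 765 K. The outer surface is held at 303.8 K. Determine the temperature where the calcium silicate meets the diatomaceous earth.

Resistance network (inner→outer):
  R'_titanium = ln(0.188/0.149)/(2πk) = 0.2325/(2π·19.0) = 0.001948 m·K/W
  R'_calcium silicate = ln(0.355/0.188)/(2πk) = 0.6357/(2π·0.0528) = 1.916 m·K/W
  R'_diatomaceous earth = ln(0.458/0.355)/(2πk) = 0.2548/(2π·0.0865) = 0.4687 m·K/W
ΣR = 0.001948 + 1.916 + 0.4687 = 2.387 m·K/W
Q' = ΔT/ΣR = (765 K − 303.8 K)/2.387 = 193.2 W/m
From the inner boundary to the calcium silicate/diatomaceous earth interface, ΣR_partial = 1.918 m·K/W.
T_interface = T_in − Q'·ΣR_partial = 765 K − (193.2)(1.918) = 394 K

T = 394 K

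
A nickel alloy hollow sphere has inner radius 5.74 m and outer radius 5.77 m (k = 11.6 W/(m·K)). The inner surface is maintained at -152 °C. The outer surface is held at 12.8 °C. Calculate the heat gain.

Q = 2.65×10^7 W

Q = 4πk·ΔT/(1/r₁ − 1/r₂) = 4π × 11.6 × 164.8 / (1/5.74 − 1/5.77) = 2.65×10^7 W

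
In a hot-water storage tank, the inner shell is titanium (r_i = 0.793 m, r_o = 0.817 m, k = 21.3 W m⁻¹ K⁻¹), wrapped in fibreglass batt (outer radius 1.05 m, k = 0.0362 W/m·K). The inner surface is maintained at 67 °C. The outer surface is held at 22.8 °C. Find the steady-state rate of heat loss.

Resistance network (inner→outer):
  R_titanium = (1/0.793 − 1/0.817)/(4πk) = 0.03704/(4π·21.3) = 1.384×10^-4 K/W
  R_fibreglass batt = (1/0.817 − 1/1.05)/(4πk) = 0.2716/(4π·0.0362) = 0.5971 K/W
ΣR = 1.384×10^-4 + 0.5971 = 0.5972 K/W
Q = ΔT/ΣR = (67 °C − 22.8 °C)/0.5972 = 74.0 W

Q = 74.0 W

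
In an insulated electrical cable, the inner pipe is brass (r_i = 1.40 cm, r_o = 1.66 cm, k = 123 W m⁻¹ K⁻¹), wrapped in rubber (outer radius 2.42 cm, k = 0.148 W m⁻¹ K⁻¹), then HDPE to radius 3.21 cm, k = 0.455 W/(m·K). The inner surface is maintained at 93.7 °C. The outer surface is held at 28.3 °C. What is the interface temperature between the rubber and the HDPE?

Treat each layer as a resistance in series:
  R'_brass = ln(0.0166/0.0140)/(2πk) = 0.1703/(2π·123) = 2.204×10^-4 m·K/W
  R'_rubber = ln(0.0242/0.0166)/(2πk) = 0.3769/(2π·0.148) = 0.4054 m·K/W
  R'_HDPE = ln(0.0321/0.0242)/(2πk) = 0.2825/(2π·0.455) = 0.09882 m·K/W
ΣR = 2.204×10^-4 + 0.4054 + 0.09882 = 0.5044 m·K/W
Q' = ΔT/ΣR = (93.7 °C − 28.3 °C)/0.5044 = 129.7 W/m
From the inner boundary to the rubber/HDPE interface, ΣR_partial = 0.4056 m·K/W.
T_interface = T_in − Q'·ΣR_partial = 93.7 °C − (129.7)(0.4056) = 41.1 °C

T = 41.1 °C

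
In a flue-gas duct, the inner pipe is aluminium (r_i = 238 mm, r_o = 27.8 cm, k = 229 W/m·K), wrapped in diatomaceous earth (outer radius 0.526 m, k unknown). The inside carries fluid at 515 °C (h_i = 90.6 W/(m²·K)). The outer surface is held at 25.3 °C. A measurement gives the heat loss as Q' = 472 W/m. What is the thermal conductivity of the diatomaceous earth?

k = 0.0985 W/m·K

ΣR = ΔT/Q' = |515 − 25.3|/472 = 1.037 m·K/W
Known resistances:
  R'_conv,in = 1/(2πr h) = 1/(2π·0.238·90.6) = 0.007381 m·K/W
  R'_aluminium = ln(0.278/0.238)/(2πk) = 0.1554/(2π·229) = 1.080×10^-4 m·K/W
R_diatomaceous earth = ΣR − ΣR_known = 1.037 − 0.007489 = 1.030 m·K/W
ln(r₂/r₁)/(2πk) = 1.030 ⇒ k = 0.6377/(2π·1.030) = 0.0985 W/m·K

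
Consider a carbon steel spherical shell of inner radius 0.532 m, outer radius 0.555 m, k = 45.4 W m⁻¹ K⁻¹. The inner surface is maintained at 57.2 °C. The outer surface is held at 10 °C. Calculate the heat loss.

Q = 4πk·ΔT/(1/r₁ − 1/r₂) = 4π × 45.4 × 47.2 / (1/0.532 − 1/0.555) = 3.46×10^5 W

Q = 3.46×10^5 W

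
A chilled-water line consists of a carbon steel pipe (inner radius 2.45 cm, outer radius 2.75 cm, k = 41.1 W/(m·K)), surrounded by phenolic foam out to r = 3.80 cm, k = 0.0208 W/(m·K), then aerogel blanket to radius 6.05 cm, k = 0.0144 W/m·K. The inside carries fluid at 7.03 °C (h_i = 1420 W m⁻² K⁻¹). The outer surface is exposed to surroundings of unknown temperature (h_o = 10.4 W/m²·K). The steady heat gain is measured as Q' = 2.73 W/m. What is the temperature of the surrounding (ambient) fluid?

Series resistances:
  R'_conv,in = 1/(2πr h) = 1/(2π·0.0245·1420) = 0.004575 m·K/W
  R'_carbon steel = ln(0.0275/0.0245)/(2πk) = 0.1155/(2π·41.1) = 4.473×10^-4 m·K/W
  R'_phenolic foam = ln(0.0380/0.0275)/(2πk) = 0.3234/(2π·0.0208) = 2.475 m·K/W
  R'_aerogel blanket = ln(0.0605/0.0380)/(2πk) = 0.4651/(2π·0.0144) = 5.140 m·K/W
  R'_conv,out = 1/(2πr h) = 1/(2π·0.0605·10.4) = 0.2529 m·K/W
ΣR = 7.873 m·K/W
ΔT = Q'·ΣR = 2.73 × 7.873 = 21.49 K
Heat flows inward, so T_out = T_in + ΔT = 7.03 + 21.49 = 28.5 °C

T_out = 28.5 °C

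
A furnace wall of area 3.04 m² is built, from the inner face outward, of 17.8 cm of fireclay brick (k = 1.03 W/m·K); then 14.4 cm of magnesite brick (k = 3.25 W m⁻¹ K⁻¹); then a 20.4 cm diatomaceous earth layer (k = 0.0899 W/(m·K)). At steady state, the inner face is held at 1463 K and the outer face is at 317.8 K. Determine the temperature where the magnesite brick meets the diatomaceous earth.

Resistance network (inner→outer):
  R_fireclay brick = L/(kA) = 0.178/(1.03·3.04) = 0.05685 K/W
  R_magnesite brick = L/(kA) = 0.144/(3.25·3.04) = 0.01457 K/W
  R_diatomaceous earth = L/(kA) = 0.204/(0.0899·3.04) = 0.7464 K/W
ΣR = 0.05685 + 0.01457 + 0.7464 = 0.8178 K/W
Q = ΔT/ΣR = (1463 K − 317.8 K)/0.8178 = 1400 W
From the inner boundary to the magnesite brick/diatomaceous earth interface, ΣR_partial = 0.07142 K/W.
T_interface = T_in − Q·ΣR_partial = 1463 K − (1400)(0.07142) = 1363 K

T = 1363 K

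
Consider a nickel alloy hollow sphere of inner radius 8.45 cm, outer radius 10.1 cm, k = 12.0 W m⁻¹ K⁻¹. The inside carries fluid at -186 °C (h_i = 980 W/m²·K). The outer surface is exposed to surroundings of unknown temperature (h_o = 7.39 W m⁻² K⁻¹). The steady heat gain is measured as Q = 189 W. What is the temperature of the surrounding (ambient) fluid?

Sum the resistances:
  R_conv,in = 1/(4πr²h) = 1/(4π·0.0845²·980) = 0.01137 K/W
  R_nickel alloy = (1/0.0845 − 1/0.101)/(4πk) = 1.933/(4π·12.0) = 0.01282 K/W
  R_conv,out = 1/(4πr²h) = 1/(4π·0.101²·7.39) = 1.056 K/W
ΣR = 1.080 K/W
ΔT = Q·ΣR = 189 × 1.080 = 204.1 K
Heat flows inward, so T_out = T_in + ΔT = -186 + 204.1 = 18.1 °C

T_out = 18.1 °C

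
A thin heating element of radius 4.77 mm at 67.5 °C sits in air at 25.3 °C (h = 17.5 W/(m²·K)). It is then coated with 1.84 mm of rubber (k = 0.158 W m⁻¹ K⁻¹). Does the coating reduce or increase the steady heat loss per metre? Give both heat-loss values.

Critical radius for a cylinder: r_cr = k/h = 0.00903 m = 0.903 cm.
Outer radius after coating: r₂ = 0.00477 + 0.00184 = 0.00661 m.
Since r₁ < r_cr and r₂ ≤ r_cr, the coating moves toward the maximum at r_cr — heat loss rises.
Bare: R = 1/(2πr₁h) = 1.907 m·K/W; Q = 42.2/1.907 = 22.1 W/m.
Coated: R = R_cond + R_conv = 1.705 m·K/W; Q = 42.2/1.705 = 24.8 W/m.

increases: 22.1 → 24.8 W/m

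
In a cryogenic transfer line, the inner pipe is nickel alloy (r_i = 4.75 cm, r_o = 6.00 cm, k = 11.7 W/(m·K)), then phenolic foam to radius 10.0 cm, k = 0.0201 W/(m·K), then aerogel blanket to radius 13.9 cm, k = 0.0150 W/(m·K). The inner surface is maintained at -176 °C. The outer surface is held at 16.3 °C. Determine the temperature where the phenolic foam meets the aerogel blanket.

Treat each layer as a resistance in series:
  R'_nickel alloy = ln(0.0600/0.0475)/(2πk) = 0.2336/(2π·11.7) = 0.003178 m·K/W
  R'_phenolic foam = ln(0.100/0.0600)/(2πk) = 0.5108/(2π·0.0201) = 4.045 m·K/W
  R'_aerogel blanket = ln(0.139/0.100)/(2πk) = 0.3293/(2π·0.0150) = 3.494 m·K/W
ΣR = 0.003178 + 4.045 + 3.494 = 7.542 m·K/W
Q' = ΔT/ΣR = (-176 °C − 16.3 °C)/7.542 = -25.50 W/m
From the inner boundary to the phenolic foam/aerogel blanket interface, ΣR_partial = 4.048 m·K/W.
T_interface = T_in − Q'·ΣR_partial = -176 °C − (-25.50)(4.048) = -72.8 °C

T = -72.8 °C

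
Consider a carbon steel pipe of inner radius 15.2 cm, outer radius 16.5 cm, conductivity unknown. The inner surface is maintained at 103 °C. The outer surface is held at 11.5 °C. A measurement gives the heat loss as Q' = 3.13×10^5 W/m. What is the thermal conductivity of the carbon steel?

ΣR = ΔT/Q' = |103 − 11.5|/3.13×10^5 = 2.923×10^-4 m·K/W
ln(r₂/r₁)/(2πk) = 2.923×10^-4 ⇒ k = 0.08206/(2π·2.923×10^-4) = 44.7 W/m·K

k = 44.7 W/m·K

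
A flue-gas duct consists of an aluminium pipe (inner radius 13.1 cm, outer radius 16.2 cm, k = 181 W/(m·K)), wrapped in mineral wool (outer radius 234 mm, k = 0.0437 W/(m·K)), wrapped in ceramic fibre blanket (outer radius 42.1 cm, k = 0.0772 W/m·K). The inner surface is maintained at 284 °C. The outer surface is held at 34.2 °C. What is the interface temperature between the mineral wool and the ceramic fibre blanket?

Series thermal resistances, inner to outer:
  R'_aluminium = ln(0.162/0.131)/(2πk) = 0.2124/(2π·181) = 1.868×10^-4 m·K/W
  R'_mineral wool = ln(0.234/0.162)/(2πk) = 0.3677/(2π·0.0437) = 1.339 m·K/W
  R'_ceramic fibre blanket = ln(0.421/0.234)/(2πk) = 0.5873/(2π·0.0772) = 1.211 m·K/W
ΣR = 1.868×10^-4 + 1.339 + 1.211 = 2.550 m·K/W
Q' = ΔT/ΣR = (284 °C − 34.2 °C)/2.550 = 97.96 W/m
From the inner boundary to the mineral wool/ceramic fibre blanket interface, ΣR_partial = 1.339 m·K/W.
T_interface = T_in − Q'·ΣR_partial = 284 °C − (97.96)(1.339) = 153 °C

T = 153 °C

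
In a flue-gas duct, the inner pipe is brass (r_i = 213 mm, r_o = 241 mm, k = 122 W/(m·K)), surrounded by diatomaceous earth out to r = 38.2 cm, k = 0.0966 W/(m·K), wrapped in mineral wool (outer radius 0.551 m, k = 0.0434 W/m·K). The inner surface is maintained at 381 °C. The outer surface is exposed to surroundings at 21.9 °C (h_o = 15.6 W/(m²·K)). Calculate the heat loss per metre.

Resistance network (inner→outer):
  R'_brass = ln(0.241/0.213)/(2πk) = 0.1235/(2π·122) = 1.611×10^-4 m·K/W
  R'_diatomaceous earth = ln(0.382/0.241)/(2πk) = 0.4606/(2π·0.0966) = 0.7589 m·K/W
  R'_mineral wool = ln(0.551/0.382)/(2πk) = 0.3663/(2π·0.0434) = 1.343 m·K/W
  R'_conv,out = 1/(2πr h) = 1/(2π·0.551·15.6) = 0.01852 m·K/W
ΣR = 1.611×10^-4 + 0.7589 + 1.343 + 0.01852 = 2.121 m·K/W
Q' = ΔT/ΣR = (381 °C − 21.9 °C)/2.121 = 169 W/m

Q' = 169 W/m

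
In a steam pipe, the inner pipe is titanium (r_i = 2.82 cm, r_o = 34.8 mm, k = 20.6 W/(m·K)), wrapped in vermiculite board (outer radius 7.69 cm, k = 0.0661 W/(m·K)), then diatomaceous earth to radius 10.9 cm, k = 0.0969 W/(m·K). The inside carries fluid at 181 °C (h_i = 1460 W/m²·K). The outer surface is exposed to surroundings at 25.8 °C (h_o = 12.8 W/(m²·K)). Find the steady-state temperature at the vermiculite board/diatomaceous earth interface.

Resistance network (inner→outer):
  R'_conv,in = 1/(2πr h) = 1/(2π·0.0282·1460) = 0.003866 m·K/W
  R'_titanium = ln(0.0348/0.0282)/(2πk) = 0.2103/(2π·20.6) = 0.001625 m·K/W
  R'_vermiculite board = ln(0.0769/0.0348)/(2πk) = 0.7929/(2π·0.0661) = 1.909 m·K/W
  R'_diatomaceous earth = ln(0.109/0.0769)/(2πk) = 0.3488/(2π·0.0969) = 0.5730 m·K/W
  R'_conv,out = 1/(2πr h) = 1/(2π·0.109·12.8) = 0.1141 m·K/W
ΣR = 0.003866 + 0.001625 + 1.909 + 0.5730 + 0.1141 = 2.602 m·K/W
Q' = ΔT/ΣR = (181 °C − 25.8 °C)/2.602 = 59.65 W/m
From the inner boundary to the vermiculite board/diatomaceous earth interface, ΣR_partial = 1.914 m·K/W.
T_interface = T_in − Q'·ΣR_partial = 181 °C − (59.65)(1.914) = 66.8 °C

T = 66.8 °C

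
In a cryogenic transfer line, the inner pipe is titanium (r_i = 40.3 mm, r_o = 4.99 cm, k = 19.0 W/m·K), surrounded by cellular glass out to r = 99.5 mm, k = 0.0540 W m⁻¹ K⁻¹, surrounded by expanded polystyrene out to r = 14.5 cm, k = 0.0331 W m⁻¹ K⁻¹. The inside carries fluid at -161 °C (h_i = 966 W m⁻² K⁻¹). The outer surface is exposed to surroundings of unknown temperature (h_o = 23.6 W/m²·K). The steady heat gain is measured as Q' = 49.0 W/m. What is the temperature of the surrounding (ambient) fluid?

T_out = 30.0 °C

Sum the resistances:
  R'_conv,in = 1/(2πr h) = 1/(2π·0.0403·966) = 0.004088 m·K/W
  R'_titanium = ln(0.0499/0.0403)/(2πk) = 0.2137/(2π·19.0) = 0.001790 m·K/W
  R'_cellular glass = ln(0.0995/0.0499)/(2πk) = 0.6901/(2π·0.0540) = 2.034 m·K/W
  R'_expanded polystyrene = ln(0.145/0.0995)/(2πk) = 0.3766/(2π·0.0331) = 1.811 m·K/W
  R'_conv,out = 1/(2πr h) = 1/(2π·0.145·23.6) = 0.04651 m·K/W
ΣR = 3.897 m·K/W
ΔT = Q'·ΣR = 49.0 × 3.897 = 191.0 K
Heat flows inward, so T_out = T_in + ΔT = -161 + 191.0 = 30.0 °C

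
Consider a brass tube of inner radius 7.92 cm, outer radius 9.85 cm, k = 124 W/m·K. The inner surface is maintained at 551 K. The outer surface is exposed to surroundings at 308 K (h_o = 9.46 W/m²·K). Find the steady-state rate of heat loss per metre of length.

Q' = 1420 W/m

Series thermal resistances, inner to outer:
  R'_brass = ln(0.0985/0.0792)/(2πk) = 0.2181/(2π·124) = 2.799×10^-4 m·K/W
  R'_conv,out = 1/(2πr h) = 1/(2π·0.0985·9.46) = 0.1708 m·K/W
ΣR = 2.799×10^-4 + 0.1708 = 0.1711 m·K/W
Q' = ΔT/ΣR = (551 K − 308 K)/0.1711 = 1420 W/m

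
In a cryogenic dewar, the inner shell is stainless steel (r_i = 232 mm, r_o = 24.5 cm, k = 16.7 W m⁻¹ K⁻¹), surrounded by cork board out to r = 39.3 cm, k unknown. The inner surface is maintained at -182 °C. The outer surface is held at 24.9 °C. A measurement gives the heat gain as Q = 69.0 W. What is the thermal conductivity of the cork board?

ΣR = ΔT/Q = |-182 − 24.9|/69.0 = 2.999 K/W
Known resistances:
  R_stainless steel = (1/0.232 − 1/0.245)/(4πk) = 0.2287/(4π·16.7) = 0.001090 K/W
R_cork board = ΣR − ΣR_known = 2.999 − 0.001090 = 2.998 K/W
(1/r₁−1/r₂)/(4πk) = 2.998 ⇒ k = 1.537/(4π·2.998) = 0.0408 W/m·K

k = 0.0408 W/m·K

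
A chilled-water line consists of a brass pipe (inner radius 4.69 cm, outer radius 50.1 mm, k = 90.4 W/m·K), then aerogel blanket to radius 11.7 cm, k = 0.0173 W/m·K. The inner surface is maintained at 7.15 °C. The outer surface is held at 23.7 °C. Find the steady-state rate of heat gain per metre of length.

Series thermal resistances, inner to outer:
  R'_brass = ln(0.0501/0.0469)/(2πk) = 0.06600/(2π·90.4) = 1.162×10^-4 m·K/W
  R'_aerogel blanket = ln(0.117/0.0501)/(2πk) = 0.8482/(2π·0.0173) = 7.803 m·K/W
ΣR = 1.162×10^-4 + 7.803 = 7.803 m·K/W
Q' = ΔT/ΣR = (7.15 °C − 23.7 °C)/7.803 = -2.12 W/m
(Negative Q' ⇒ heat flows inward; heat gain = 2.12 W/m.)

Q' = 2.12 W/m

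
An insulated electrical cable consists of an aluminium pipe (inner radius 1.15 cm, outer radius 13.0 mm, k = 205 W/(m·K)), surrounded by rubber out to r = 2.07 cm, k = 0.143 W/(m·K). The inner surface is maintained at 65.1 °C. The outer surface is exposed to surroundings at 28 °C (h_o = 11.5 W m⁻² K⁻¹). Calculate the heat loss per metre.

Q' = 31.3 W/m

Resistance network (inner→outer):
  R'_aluminium = ln(0.0130/0.0115)/(2πk) = 0.1226/(2π·205) = 9.518×10^-5 m·K/W
  R'_rubber = ln(0.0207/0.0130)/(2πk) = 0.4652/(2π·0.143) = 0.5177 m·K/W
  R'_conv,out = 1/(2πr h) = 1/(2π·0.0207·11.5) = 0.6686 m·K/W
ΣR = 9.518×10^-5 + 0.5177 + 0.6686 = 1.186 m·K/W
Q' = ΔT/ΣR = (65.1 °C − 28 °C)/1.186 = 31.3 W/m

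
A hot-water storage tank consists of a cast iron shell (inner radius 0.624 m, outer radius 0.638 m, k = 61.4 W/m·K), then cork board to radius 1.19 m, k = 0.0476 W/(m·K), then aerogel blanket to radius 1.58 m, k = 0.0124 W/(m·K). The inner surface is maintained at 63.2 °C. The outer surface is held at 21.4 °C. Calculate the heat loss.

Q = 16.4 W

Resistance network (inner→outer):
  R_cast iron = (1/0.624 − 1/0.638)/(4πk) = 0.03517/(4π·61.4) = 4.558×10^-5 K/W
  R_cork board = (1/0.638 − 1/1.19)/(4πk) = 0.7271/(4π·0.0476) = 1.215 K/W
  R_aerogel blanket = (1/1.19 − 1/1.58)/(4πk) = 0.2074/(4π·0.0124) = 1.331 K/W
ΣR = 4.558×10^-5 + 1.215 + 1.331 = 2.546 K/W
Q = ΔT/ΣR = (63.2 °C − 21.4 °C)/2.546 = 16.4 W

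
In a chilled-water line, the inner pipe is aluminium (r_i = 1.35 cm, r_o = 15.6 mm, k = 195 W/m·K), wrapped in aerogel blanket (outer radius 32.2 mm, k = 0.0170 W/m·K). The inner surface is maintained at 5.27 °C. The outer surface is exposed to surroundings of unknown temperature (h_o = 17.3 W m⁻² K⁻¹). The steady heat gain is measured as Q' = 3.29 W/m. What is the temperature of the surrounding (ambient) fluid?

T_out = 28.5 °C

Sum the resistances:
  R'_aluminium = ln(0.0156/0.0135)/(2πk) = 0.1446/(2π·195) = 1.180×10^-4 m·K/W
  R'_aerogel blanket = ln(0.0322/0.0156)/(2πk) = 0.7247/(2π·0.0170) = 6.785 m·K/W
  R'_conv,out = 1/(2πr h) = 1/(2π·0.0322·17.3) = 0.2857 m·K/W
ΣR = 7.070 m·K/W
ΔT = Q'·ΣR = 3.29 × 7.070 = 23.26 K
Heat flows inward, so T_out = T_in + ΔT = 5.27 + 23.26 = 28.5 °C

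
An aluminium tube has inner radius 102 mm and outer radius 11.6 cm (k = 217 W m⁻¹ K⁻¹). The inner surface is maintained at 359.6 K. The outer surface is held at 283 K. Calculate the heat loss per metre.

Q' = 812 kW/m

Q' = 2πk·ΔT/ln(r₂/r₁) = 2π × 217 × 76.6 / ln(0.116/0.102) = 8.12×10^5 W/m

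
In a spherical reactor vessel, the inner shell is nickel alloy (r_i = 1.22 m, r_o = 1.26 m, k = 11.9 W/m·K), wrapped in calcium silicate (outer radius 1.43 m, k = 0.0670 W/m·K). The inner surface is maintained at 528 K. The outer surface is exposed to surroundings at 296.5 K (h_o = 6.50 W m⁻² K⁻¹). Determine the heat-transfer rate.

Q = 1960 W

Series thermal resistances, inner to outer:
  R_nickel alloy = (1/1.22 − 1/1.26)/(4πk) = 0.02602/(4π·11.9) = 1.740×10^-4 K/W
  R_calcium silicate = (1/1.26 − 1/1.43)/(4πk) = 0.09435/(4π·0.0670) = 0.1121 K/W
  R_conv,out = 1/(4πr²h) = 1/(4π·1.43²·6.50) = 0.005987 K/W
ΣR = 1.740×10^-4 + 0.1121 + 0.005987 = 0.1183 K/W
Q = ΔT/ΣR = (528 K − 296.5 K)/0.1183 = 1960 W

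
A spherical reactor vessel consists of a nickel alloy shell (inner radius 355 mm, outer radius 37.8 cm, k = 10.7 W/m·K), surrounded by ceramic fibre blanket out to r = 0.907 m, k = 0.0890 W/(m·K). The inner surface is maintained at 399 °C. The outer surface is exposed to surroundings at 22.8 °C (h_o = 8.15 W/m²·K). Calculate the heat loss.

Q = 270 W

Series thermal resistances, inner to outer:
  R_nickel alloy = (1/0.355 − 1/0.378)/(4πk) = 0.1714/(4π·10.7) = 0.001275 K/W
  R_ceramic fibre blanket = (1/0.378 − 1/0.907)/(4πk) = 1.543/(4π·0.0890) = 1.380 K/W
  R_conv,out = 1/(4πr²h) = 1/(4π·0.907²·8.15) = 0.01187 K/W
ΣR = 0.001275 + 1.380 + 0.01187 = 1.393 K/W
Q = ΔT/ΣR = (399 °C − 22.8 °C)/1.393 = 270 W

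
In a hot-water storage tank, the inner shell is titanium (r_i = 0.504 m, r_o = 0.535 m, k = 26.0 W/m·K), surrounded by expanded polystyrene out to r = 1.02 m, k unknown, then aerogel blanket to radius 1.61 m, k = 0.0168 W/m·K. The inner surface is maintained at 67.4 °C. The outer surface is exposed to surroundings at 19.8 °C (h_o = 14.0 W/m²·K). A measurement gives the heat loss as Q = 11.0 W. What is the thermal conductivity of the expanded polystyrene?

ΣR = ΔT/Q = |67.4 − 19.8|/11.0 = 4.327 K/W
Known resistances:
  R_titanium = (1/0.504 − 1/0.535)/(4πk) = 0.1150/(4π·26.0) = 3.519×10^-4 K/W
  R_aerogel blanket = (1/1.02 − 1/1.61)/(4πk) = 0.3593/(4π·0.0168) = 1.702 K/W
  R_conv,out = 1/(4πr²h) = 1/(4π·1.61²·14.0) = 0.002193 K/W
R_expanded polystyrene = ΣR − ΣR_known = 4.327 − 1.705 = 2.622 K/W
(1/r₁−1/r₂)/(4πk) = 2.622 ⇒ k = 0.8888/(4π·2.622) = 0.0270 W/m·K

k = 0.0270 W/m·K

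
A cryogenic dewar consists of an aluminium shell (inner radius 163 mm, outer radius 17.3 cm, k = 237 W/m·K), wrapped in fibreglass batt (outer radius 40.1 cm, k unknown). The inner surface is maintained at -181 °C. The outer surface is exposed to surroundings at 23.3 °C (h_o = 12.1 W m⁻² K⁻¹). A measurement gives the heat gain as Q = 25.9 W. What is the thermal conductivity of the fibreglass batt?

k = 0.0333 W/m·K

ΣR = ΔT/Q = |-181 − 23.3|/25.9 = 7.888 K/W
Known resistances:
  R_aluminium = (1/0.163 − 1/0.173)/(4πk) = 0.3546/(4π·237) = 1.191×10^-4 K/W
  R_conv,out = 1/(4πr²h) = 1/(4π·0.401²·12.1) = 0.04090 K/W
R_fibreglass batt = ΣR − ΣR_known = 7.888 − 0.04102 = 7.847 K/W
(1/r₁−1/r₂)/(4πk) = 7.847 ⇒ k = 3.287/(4π·7.847) = 0.0333 W/m·K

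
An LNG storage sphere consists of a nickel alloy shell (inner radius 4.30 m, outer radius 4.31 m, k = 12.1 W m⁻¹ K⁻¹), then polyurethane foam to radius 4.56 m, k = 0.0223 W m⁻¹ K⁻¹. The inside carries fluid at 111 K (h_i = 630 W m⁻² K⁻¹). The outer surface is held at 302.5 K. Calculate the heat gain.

Treat each layer as a resistance in series:
  R_conv,in = 1/(4πr²h) = 1/(4π·4.30²·630) = 6.831×10^-6 K/W
  R_nickel alloy = (1/4.30 − 1/4.31)/(4πk) = 5.396×10^-4/(4π·12.1) = 3.549×10^-6 K/W
  R_polyurethane foam = (1/4.31 − 1/4.56)/(4πk) = 0.01272/(4π·0.0223) = 0.04539 K/W
ΣR = 6.831×10^-6 + 3.549×10^-6 + 0.04539 = 0.04540 K/W
Q = ΔT/ΣR = (111 K − 302.5 K)/0.04540 = -4220 W
(Negative Q ⇒ heat flows inward; heat gain = 4220 W.)

Q = 4220 W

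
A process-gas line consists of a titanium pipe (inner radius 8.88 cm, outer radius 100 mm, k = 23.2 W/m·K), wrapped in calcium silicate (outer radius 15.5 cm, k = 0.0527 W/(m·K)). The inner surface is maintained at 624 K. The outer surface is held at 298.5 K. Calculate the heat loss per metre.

Treat each layer as a resistance in series:
  R'_titanium = ln(0.100/0.0888)/(2πk) = 0.1188/(2π·23.2) = 8.149×10^-4 m·K/W
  R'_calcium silicate = ln(0.155/0.100)/(2πk) = 0.4383/(2π·0.0527) = 1.324 m·K/W
ΣR = 8.149×10^-4 + 1.324 = 1.325 m·K/W
Q' = ΔT/ΣR = (624 K − 298.5 K)/1.325 = 246 W/m

Q' = 246 W/m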